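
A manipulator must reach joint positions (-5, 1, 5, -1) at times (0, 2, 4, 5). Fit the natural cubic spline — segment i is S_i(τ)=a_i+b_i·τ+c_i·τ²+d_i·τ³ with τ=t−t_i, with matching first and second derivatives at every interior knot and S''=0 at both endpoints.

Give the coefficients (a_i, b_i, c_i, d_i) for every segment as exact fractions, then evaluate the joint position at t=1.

Δ: Δ0=3, Δ1=2, Δ2=-6
row 1: diag=8, rhs=-6; c'=1/4, d'=-3/4
row 2: denom=6−2·1/4=11/2; d'=(-48−2·-3/4)/(11/2)=-93/11
back: M2=-93/11
back: M1=-3/4−1/4·-93/11=15/11
M: M0=0, M1=15/11, M2=-93/11, M3=0
seg 0: a=-5, c=M0/2=0, d=(M1−M0)/(6·2)=5/44, b=Δ0−h0·(2M0+M1)/6=28/11
seg 1: a=1, c=M1/2=15/22, d=(M2−M1)/(6·2)=-9/11, b=Δ1−h1·(2M1+M2)/6=43/11
seg 2: a=5, c=M2/2=-93/22, d=(M3−M2)/(6·1)=31/22, b=Δ2−h2·(2M2+M3)/6=-35/11
t_q=1 → seg 0, τ=1; S=-5+28/11·τ+0·τ²+5/44·τ³=-103/44

  seg 0: a=-5 b=28/11 c=0 d=5/44
  seg 1: a=1 b=43/11 c=15/22 d=-9/11
  seg 2: a=5 b=-35/11 c=-93/22 d=31/22
S(1) = -103/44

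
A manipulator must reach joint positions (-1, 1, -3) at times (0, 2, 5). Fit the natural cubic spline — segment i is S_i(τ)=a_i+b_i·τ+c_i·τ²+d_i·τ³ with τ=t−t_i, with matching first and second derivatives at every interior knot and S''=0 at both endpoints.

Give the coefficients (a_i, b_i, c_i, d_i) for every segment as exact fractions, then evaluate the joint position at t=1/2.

  seg 0: a=-1 b=22/15 c=0 d=-7/60
  seg 1: a=1 b=1/15 c=-7/10 d=7/90
S(1/2) = -9/32

Δ: Δ0=1, Δ1=-4/3
row 1: diag=10, rhs=-14; c'=3/10, d'=-7/5
back: M1=-7/5
M: M0=0, M1=-7/5, M2=0
seg 0: a=-1, c=M0/2=0, d=(M1−M0)/(6·2)=-7/60, b=Δ0−h0·(2M0+M1)/6=22/15
seg 1: a=1, c=M1/2=-7/10, d=(M2−M1)/(6·3)=7/90, b=Δ1−h1·(2M1+M2)/6=1/15
t_q=1/2 → seg 0, τ=1/2; S=-1+22/15·τ+0·τ²+-7/60·τ³=-9/32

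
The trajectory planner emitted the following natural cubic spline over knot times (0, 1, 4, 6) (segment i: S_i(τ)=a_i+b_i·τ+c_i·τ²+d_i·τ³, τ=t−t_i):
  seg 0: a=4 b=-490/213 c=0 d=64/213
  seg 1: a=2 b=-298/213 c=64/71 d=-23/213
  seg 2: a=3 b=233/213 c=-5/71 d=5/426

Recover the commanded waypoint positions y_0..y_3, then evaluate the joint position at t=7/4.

y_0=4 y_1=2 y_2=3 y_3=5
S(7/4) = 6417/4544

y_0 = S_0(0) = a_0 = 4
y_1 = S_1(0) = a_1 = 2
y_2 = S_2(0) = a_2 = 3
y_3 = S_2(2) = 5
t_q=7/4 is in segment 1 (τ=3/4); S_1(τ)=6417/4544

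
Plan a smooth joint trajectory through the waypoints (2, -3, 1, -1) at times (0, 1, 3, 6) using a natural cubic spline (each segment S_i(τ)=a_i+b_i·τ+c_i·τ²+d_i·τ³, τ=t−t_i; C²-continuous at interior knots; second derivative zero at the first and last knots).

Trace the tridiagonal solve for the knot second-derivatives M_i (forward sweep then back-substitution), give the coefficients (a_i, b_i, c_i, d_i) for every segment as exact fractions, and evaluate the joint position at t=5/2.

  seg 0: a=2 b=-533/84 c=0 d=113/84
  seg 1: a=-3 b=-97/42 c=113/28 d=-79/84
  seg 2: a=1 b=107/42 c=-45/28 d=5/28
S(5/2) = -125/224

Δ: Δ0=-5, Δ1=2, Δ2=-2/3
row 1: diag=6, rhs=42; c'=1/3, d'=7
row 2: denom=10−2·1/3=28/3; d'=(-16−2·7)/(28/3)=-45/14
back: M2=-45/14
back: M1=7−1/3·-45/14=113/14
M: M0=0, M1=113/14, M2=-45/14, M3=0
seg 0: a=2, c=M0/2=0, d=(M1−M0)/(6·1)=113/84, b=Δ0−h0·(2M0+M1)/6=-533/84
seg 1: a=-3, c=M1/2=113/28, d=(M2−M1)/(6·2)=-79/84, b=Δ1−h1·(2M1+M2)/6=-97/42
seg 2: a=1, c=M2/2=-45/28, d=(M3−M2)/(6·3)=5/28, b=Δ2−h2·(2M2+M3)/6=107/42
t_q=5/2 → seg 1, τ=3/2; S=-3+-97/42·τ+113/28·τ²+-79/84·τ³=-125/224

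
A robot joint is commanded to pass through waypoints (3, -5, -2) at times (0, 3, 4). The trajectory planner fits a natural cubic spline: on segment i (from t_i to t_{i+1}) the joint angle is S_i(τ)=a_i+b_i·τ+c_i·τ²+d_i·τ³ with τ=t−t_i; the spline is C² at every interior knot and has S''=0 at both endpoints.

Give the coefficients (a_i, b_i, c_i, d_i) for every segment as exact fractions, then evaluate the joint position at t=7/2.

Δ: Δ0=-8/3, Δ1=3
row 1: diag=8, rhs=34; c'=1/8, d'=17/4
back: M1=17/4
M: M0=0, M1=17/4, M2=0
seg 0: a=3, c=M0/2=0, d=(M1−M0)/(6·3)=17/72, b=Δ0−h0·(2M0+M1)/6=-115/24
seg 1: a=-5, c=M1/2=17/8, d=(M2−M1)/(6·1)=-17/24, b=Δ1−h1·(2M1+M2)/6=19/12
t_q=7/2 → seg 1, τ=1/2; S=-5+19/12·τ+17/8·τ²+-17/24·τ³=-241/64

  seg 0: a=3 b=-115/24 c=0 d=17/72
  seg 1: a=-5 b=19/12 c=17/8 d=-17/24
S(7/2) = -241/64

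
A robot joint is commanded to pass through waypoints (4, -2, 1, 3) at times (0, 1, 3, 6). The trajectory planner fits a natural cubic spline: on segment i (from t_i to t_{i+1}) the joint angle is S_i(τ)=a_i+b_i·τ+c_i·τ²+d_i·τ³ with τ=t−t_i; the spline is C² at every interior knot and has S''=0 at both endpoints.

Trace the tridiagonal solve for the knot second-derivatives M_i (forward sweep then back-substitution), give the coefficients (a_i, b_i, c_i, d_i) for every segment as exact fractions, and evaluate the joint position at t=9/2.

  seg 0: a=4 b=-619/84 c=0 d=115/84
  seg 1: a=-2 b=-137/42 c=115/28 d=-145/168
  seg 2: a=1 b=59/21 c=-15/14 d=5/42
S(9/2) = 359/112

Δ: Δ0=-6, Δ1=3/2, Δ2=2/3
row 1: diag=6, rhs=45; c'=1/3, d'=15/2
row 2: denom=10−2·1/3=28/3; d'=(-5−2·15/2)/(28/3)=-15/7
back: M2=-15/7
back: M1=15/2−1/3·-15/7=115/14
M: M0=0, M1=115/14, M2=-15/7, M3=0
seg 0: a=4, c=M0/2=0, d=(M1−M0)/(6·1)=115/84, b=Δ0−h0·(2M0+M1)/6=-619/84
seg 1: a=-2, c=M1/2=115/28, d=(M2−M1)/(6·2)=-145/168, b=Δ1−h1·(2M1+M2)/6=-137/42
seg 2: a=1, c=M2/2=-15/14, d=(M3−M2)/(6·3)=5/42, b=Δ2−h2·(2M2+M3)/6=59/21
t_q=9/2 → seg 2, τ=3/2; S=1+59/21·τ+-15/14·τ²+5/42·τ³=359/112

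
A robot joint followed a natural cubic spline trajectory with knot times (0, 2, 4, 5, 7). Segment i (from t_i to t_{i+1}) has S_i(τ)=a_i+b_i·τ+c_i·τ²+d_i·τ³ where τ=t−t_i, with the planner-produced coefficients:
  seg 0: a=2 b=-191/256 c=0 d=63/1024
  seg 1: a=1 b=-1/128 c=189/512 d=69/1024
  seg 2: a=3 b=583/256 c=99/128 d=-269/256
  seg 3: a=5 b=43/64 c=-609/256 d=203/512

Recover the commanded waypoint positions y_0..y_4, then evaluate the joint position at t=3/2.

y_0=2 y_1=1 y_2=3 y_3=5 y_4=0
S(3/2) = 8917/8192

y_0 = S_0(0) = a_0 = 2
y_1 = S_1(0) = a_1 = 1
y_2 = S_2(0) = a_2 = 3
y_3 = S_3(0) = a_3 = 5
y_4 = S_3(2) = 0
t_q=3/2 is in segment 0 (τ=3/2); S_0(τ)=8917/8192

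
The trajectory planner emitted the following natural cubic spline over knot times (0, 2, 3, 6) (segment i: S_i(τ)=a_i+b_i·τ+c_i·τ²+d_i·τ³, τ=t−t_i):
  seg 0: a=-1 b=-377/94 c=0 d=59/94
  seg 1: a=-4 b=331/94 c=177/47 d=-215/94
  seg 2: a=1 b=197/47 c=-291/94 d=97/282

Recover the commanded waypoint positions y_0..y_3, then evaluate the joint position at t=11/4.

y_0=-1 y_1=-4 y_2=1 y_3=-5
S(11/4) = -1237/6016

y_0 = S_0(0) = a_0 = -1
y_1 = S_1(0) = a_1 = -4
y_2 = S_2(0) = a_2 = 1
y_3 = S_2(3) = -5
t_q=11/4 is in segment 1 (τ=3/4); S_1(τ)=-1237/6016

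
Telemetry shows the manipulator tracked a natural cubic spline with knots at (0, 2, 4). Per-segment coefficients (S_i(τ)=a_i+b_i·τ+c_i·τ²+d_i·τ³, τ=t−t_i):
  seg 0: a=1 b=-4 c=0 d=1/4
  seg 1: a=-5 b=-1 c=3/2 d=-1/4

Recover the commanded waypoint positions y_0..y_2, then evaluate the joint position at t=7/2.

y_0=1 y_1=-5 y_2=-3
S(7/2) = -127/32

y_0 = S_0(0) = a_0 = 1
y_1 = S_1(0) = a_1 = -5
y_2 = S_1(2) = -3
t_q=7/2 is in segment 1 (τ=3/2); S_1(τ)=-127/32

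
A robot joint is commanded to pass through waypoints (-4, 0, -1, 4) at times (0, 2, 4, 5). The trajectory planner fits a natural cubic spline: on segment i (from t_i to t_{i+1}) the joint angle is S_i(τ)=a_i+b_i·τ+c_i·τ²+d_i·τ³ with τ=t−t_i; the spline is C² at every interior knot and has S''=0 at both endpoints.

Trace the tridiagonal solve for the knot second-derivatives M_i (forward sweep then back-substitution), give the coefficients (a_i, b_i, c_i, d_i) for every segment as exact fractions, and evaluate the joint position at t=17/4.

Δ: Δ0=2, Δ1=-1/2, Δ2=5
row 1: diag=8, rhs=-15; c'=1/4, d'=-15/8
row 2: denom=6−2·1/4=11/2; d'=(33−2·-15/8)/(11/2)=147/22
back: M2=147/22
back: M1=-15/8−1/4·147/22=-39/11
M: M0=0, M1=-39/11, M2=147/22, M3=0
seg 0: a=-4, c=M0/2=0, d=(M1−M0)/(6·2)=-13/44, b=Δ0−h0·(2M0+M1)/6=35/11
seg 1: a=0, c=M1/2=-39/22, d=(M2−M1)/(6·2)=75/88, b=Δ1−h1·(2M1+M2)/6=-4/11
seg 2: a=-1, c=M2/2=147/44, d=(M3−M2)/(6·1)=-49/44, b=Δ2−h2·(2M2+M3)/6=61/22
t_q=17/4 → seg 2, τ=1/4; S=-1+61/22·τ+147/44·τ²+-49/44·τ³=-325/2816

  seg 0: a=-4 b=35/11 c=0 d=-13/44
  seg 1: a=0 b=-4/11 c=-39/22 d=75/88
  seg 2: a=-1 b=61/22 c=147/44 d=-49/44
S(17/4) = -325/2816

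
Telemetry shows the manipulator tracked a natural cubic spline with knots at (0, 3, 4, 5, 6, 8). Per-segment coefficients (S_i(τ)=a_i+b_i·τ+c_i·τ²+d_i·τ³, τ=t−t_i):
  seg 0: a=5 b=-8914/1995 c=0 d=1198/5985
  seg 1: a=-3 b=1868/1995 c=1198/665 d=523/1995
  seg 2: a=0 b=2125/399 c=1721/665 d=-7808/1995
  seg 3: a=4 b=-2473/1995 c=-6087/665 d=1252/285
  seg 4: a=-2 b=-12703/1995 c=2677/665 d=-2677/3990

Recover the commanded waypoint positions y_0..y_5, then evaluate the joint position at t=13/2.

y_0=5 y_1=-3 y_2=0 y_3=4 y_4=-2 y_5=-4
S(13/2) = -6477/1520

y_0 = S_0(0) = a_0 = 5
y_1 = S_1(0) = a_1 = -3
y_2 = S_2(0) = a_2 = 0
y_3 = S_3(0) = a_3 = 4
y_4 = S_4(0) = a_4 = -2
y_5 = S_4(2) = -4
t_q=13/2 is in segment 4 (τ=1/2); S_4(τ)=-6477/1520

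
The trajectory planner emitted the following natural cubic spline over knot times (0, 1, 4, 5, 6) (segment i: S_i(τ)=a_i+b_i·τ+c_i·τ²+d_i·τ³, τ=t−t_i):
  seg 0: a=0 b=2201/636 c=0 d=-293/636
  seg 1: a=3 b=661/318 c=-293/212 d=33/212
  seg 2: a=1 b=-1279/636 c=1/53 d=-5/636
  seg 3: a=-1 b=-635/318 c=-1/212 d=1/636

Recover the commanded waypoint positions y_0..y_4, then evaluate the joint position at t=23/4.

y_0 = S_0(0) = a_0 = 0
y_1 = S_1(0) = a_1 = 3
y_2 = S_2(0) = a_2 = 1
y_3 = S_3(0) = a_3 = -1
y_4 = S_3(1) = -3
t_q=23/4 is in segment 3 (τ=3/4); S_3(τ)=-33915/13568

y_0=0 y_1=3 y_2=1 y_3=-1 y_4=-3
S(23/4) = -33915/13568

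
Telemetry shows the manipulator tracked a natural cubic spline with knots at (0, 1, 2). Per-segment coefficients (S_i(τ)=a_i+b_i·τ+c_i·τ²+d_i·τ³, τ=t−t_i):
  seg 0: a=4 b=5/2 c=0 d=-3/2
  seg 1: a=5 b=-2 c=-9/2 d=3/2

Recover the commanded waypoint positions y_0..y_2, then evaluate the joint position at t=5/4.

y_0=4 y_1=5 y_2=0
S(5/4) = 543/128

y_0 = S_0(0) = a_0 = 4
y_1 = S_1(0) = a_1 = 5
y_2 = S_1(1) = 0
t_q=5/4 is in segment 1 (τ=1/4); S_1(τ)=543/128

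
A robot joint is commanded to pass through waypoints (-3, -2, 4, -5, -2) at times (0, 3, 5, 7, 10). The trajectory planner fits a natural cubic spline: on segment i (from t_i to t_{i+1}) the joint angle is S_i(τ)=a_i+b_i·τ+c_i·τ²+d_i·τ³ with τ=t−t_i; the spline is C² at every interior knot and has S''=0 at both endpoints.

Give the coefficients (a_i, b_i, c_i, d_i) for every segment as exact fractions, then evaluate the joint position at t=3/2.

Δ: Δ0=1/3, Δ1=3, Δ2=-9/2, Δ3=1
row 1: diag=10, rhs=16; c'=1/5, d'=8/5
row 2: denom=8−2·1/5=38/5; d'=(-45−2·8/5)/(38/5)=-241/38
row 3: denom=10−2·5/19=180/19; d'=(33−2·-241/38)/(180/19)=217/45
back: M3=217/45
back: M2=-241/38−5/19·217/45=-137/18
back: M1=8/5−1/5·-137/18=281/90
M: M0=0, M1=281/90, M2=-137/18, M3=217/45, M4=0
seg 0: a=-3, c=M0/2=0, d=(M1−M0)/(6·3)=281/1620, b=Δ0−h0·(2M0+M1)/6=-221/180
seg 1: a=-2, c=M1/2=281/180, d=(M2−M1)/(6·2)=-161/180, b=Δ1−h1·(2M1+M2)/6=311/90
seg 2: a=4, c=M2/2=-137/36, d=(M3−M2)/(6·2)=373/360, b=Δ2−h2·(2M2+M3)/6=-31/30
seg 3: a=-5, c=M3/2=217/90, d=(M4−M3)/(6·3)=-217/810, b=Δ3−h3·(2M3+M4)/6=-172/45
t_q=3/2 → seg 0, τ=3/2; S=-3+-221/180·τ+0·τ²+281/1620·τ³=-681/160

  seg 0: a=-3 b=-221/180 c=0 d=281/1620
  seg 1: a=-2 b=311/90 c=281/180 d=-161/180
  seg 2: a=4 b=-31/30 c=-137/36 d=373/360
  seg 3: a=-5 b=-172/45 c=217/90 d=-217/810
S(3/2) = -681/160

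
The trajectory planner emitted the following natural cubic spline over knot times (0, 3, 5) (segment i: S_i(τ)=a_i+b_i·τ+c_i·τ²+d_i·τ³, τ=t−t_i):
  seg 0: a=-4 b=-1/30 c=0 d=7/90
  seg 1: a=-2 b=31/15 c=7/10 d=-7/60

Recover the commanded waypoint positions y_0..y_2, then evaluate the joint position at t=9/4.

y_0=-4 y_1=-2 y_2=4
S(9/4) = -2041/640

y_0 = S_0(0) = a_0 = -4
y_1 = S_1(0) = a_1 = -2
y_2 = S_1(2) = 4
t_q=9/4 is in segment 0 (τ=9/4); S_0(τ)=-2041/640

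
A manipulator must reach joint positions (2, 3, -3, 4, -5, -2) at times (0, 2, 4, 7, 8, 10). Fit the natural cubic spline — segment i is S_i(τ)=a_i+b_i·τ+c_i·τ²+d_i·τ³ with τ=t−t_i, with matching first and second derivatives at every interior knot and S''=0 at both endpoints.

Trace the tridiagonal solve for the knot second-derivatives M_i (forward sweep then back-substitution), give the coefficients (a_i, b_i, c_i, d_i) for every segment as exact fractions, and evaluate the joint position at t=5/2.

  seg 0: a=2 b=964/471 c=0 d=-1457/3768
  seg 1: a=3 b=-2443/942 c=-1457/628 d=997/942
  seg 2: a=-3 b=779/942 c=2531/628 d=-6647/5652
  seg 3: a=4 b=-12707/1884 c=-1029/157 d=8099/1884
  seg 4: a=-5 b=-6553/942 c=3983/628 d=-3983/3768
S(5/2) = 1577/1256

Δ: Δ0=1/2, Δ1=-3, Δ2=7/3, Δ3=-9, Δ4=3/2
row 1: diag=8, rhs=-21; c'=1/4, d'=-21/8
row 2: denom=10−2·1/4=19/2; d'=(32−2·-21/8)/(19/2)=149/38
row 3: denom=8−3·6/19=134/19; d'=(-68−3·149/38)/(134/19)=-3031/268
row 4: denom=6−1·19/134=785/134; d'=(63−1·-3031/268)/(785/134)=3983/314
back: M4=3983/314
back: M3=-3031/268−19/134·3983/314=-2058/157
back: M2=149/38−6/19·-2058/157=2531/314
back: M1=-21/8−1/4·2531/314=-1457/314
M: M0=0, M1=-1457/314, M2=2531/314, M3=-2058/157, M4=3983/314, M5=0
seg 0: a=2, c=M0/2=0, d=(M1−M0)/(6·2)=-1457/3768, b=Δ0−h0·(2M0+M1)/6=964/471
seg 1: a=3, c=M1/2=-1457/628, d=(M2−M1)/(6·2)=997/942, b=Δ1−h1·(2M1+M2)/6=-2443/942
seg 2: a=-3, c=M2/2=2531/628, d=(M3−M2)/(6·3)=-6647/5652, b=Δ2−h2·(2M2+M3)/6=779/942
seg 3: a=4, c=M3/2=-1029/157, d=(M4−M3)/(6·1)=8099/1884, b=Δ3−h3·(2M3+M4)/6=-12707/1884
seg 4: a=-5, c=M4/2=3983/628, d=(M5−M4)/(6·2)=-3983/3768, b=Δ4−h4·(2M4+M5)/6=-6553/942
t_q=5/2 → seg 1, τ=1/2; S=3+-2443/942·τ+-1457/628·τ²+997/942·τ³=1577/1256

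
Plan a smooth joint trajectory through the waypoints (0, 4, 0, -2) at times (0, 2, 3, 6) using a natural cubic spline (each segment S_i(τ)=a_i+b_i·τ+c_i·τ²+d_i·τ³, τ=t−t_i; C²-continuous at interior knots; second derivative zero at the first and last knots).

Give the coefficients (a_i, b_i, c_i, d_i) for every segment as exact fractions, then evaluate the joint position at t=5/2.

  seg 0: a=0 b=590/141 c=0 d=-77/141
  seg 1: a=4 b=-334/141 c=-154/47 d=232/141
  seg 2: a=0 b=-562/141 c=78/47 d=-26/141
S(5/2) = 207/94

Δ: Δ0=2, Δ1=-4, Δ2=-2/3
row 1: diag=6, rhs=-36; c'=1/6, d'=-6
row 2: denom=8−1·1/6=47/6; d'=(20−1·-6)/(47/6)=156/47
back: M2=156/47
back: M1=-6−1/6·156/47=-308/47
M: M0=0, M1=-308/47, M2=156/47, M3=0
seg 0: a=0, c=M0/2=0, d=(M1−M0)/(6·2)=-77/141, b=Δ0−h0·(2M0+M1)/6=590/141
seg 1: a=4, c=M1/2=-154/47, d=(M2−M1)/(6·1)=232/141, b=Δ1−h1·(2M1+M2)/6=-334/141
seg 2: a=0, c=M2/2=78/47, d=(M3−M2)/(6·3)=-26/141, b=Δ2−h2·(2M2+M3)/6=-562/141
t_q=5/2 → seg 1, τ=1/2; S=4+-334/141·τ+-154/47·τ²+232/141·τ³=207/94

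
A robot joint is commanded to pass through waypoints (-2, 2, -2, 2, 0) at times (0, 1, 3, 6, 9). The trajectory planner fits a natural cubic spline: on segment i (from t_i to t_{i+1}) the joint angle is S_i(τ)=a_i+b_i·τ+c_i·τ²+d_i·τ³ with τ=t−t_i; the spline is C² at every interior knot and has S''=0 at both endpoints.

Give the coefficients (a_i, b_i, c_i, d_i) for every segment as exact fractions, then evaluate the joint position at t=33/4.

Δ: Δ0=4, Δ1=-2, Δ2=4/3, Δ3=-2/3
row 1: diag=6, rhs=-36; c'=1/3, d'=-6
row 2: denom=10−2·1/3=28/3; d'=(20−2·-6)/(28/3)=24/7
row 3: denom=12−3·9/28=309/28; d'=(-12−3·24/7)/(309/28)=-208/103
back: M3=-208/103
back: M2=24/7−9/28·-208/103=420/103
back: M1=-6−1/3·420/103=-758/103
M: M0=0, M1=-758/103, M2=420/103, M3=-208/103, M4=0
seg 0: a=-2, c=M0/2=0, d=(M1−M0)/(6·1)=-379/309, b=Δ0−h0·(2M0+M1)/6=1615/309
seg 1: a=2, c=M1/2=-379/103, d=(M2−M1)/(6·2)=589/618, b=Δ1−h1·(2M1+M2)/6=478/309
seg 2: a=-2, c=M2/2=210/103, d=(M3−M2)/(6·3)=-314/927, b=Δ2−h2·(2M2+M3)/6=-536/309
seg 3: a=2, c=M3/2=-104/103, d=(M4−M3)/(6·3)=104/927, b=Δ3−h3·(2M3+M4)/6=418/309
t_q=33/4 → seg 3, τ=9/4; S=2+418/309·τ+-104/103·τ²+104/927·τ³=997/824

  seg 0: a=-2 b=1615/309 c=0 d=-379/309
  seg 1: a=2 b=478/309 c=-379/103 d=589/618
  seg 2: a=-2 b=-536/309 c=210/103 d=-314/927
  seg 3: a=2 b=418/309 c=-104/103 d=104/927
S(33/4) = 997/824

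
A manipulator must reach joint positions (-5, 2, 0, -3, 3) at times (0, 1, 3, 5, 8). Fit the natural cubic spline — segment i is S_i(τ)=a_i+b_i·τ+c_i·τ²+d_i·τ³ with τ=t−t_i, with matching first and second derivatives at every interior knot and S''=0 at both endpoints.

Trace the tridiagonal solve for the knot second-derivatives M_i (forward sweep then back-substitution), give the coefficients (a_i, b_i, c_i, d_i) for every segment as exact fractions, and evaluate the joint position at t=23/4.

Δ: Δ0=7, Δ1=-1, Δ2=-3/2, Δ3=2
row 1: diag=6, rhs=-48; c'=1/3, d'=-8
row 2: denom=8−2·1/3=22/3; d'=(-3−2·-8)/(22/3)=39/22
row 3: denom=10−2·3/11=104/11; d'=(21−2·39/22)/(104/11)=24/13
back: M3=24/13
back: M2=39/22−3/11·24/13=33/26
back: M1=-8−1/3·33/26=-219/26
M: M0=0, M1=-219/26, M2=33/26, M3=24/13, M4=0
seg 0: a=-5, c=M0/2=0, d=(M1−M0)/(6·1)=-73/52, b=Δ0−h0·(2M0+M1)/6=437/52
seg 1: a=2, c=M1/2=-219/52, d=(M2−M1)/(6·2)=21/26, b=Δ1−h1·(2M1+M2)/6=109/26
seg 2: a=0, c=M2/2=33/52, d=(M3−M2)/(6·2)=5/104, b=Δ2−h2·(2M2+M3)/6=-77/26
seg 3: a=-3, c=M3/2=12/13, d=(M4−M3)/(6·3)=-4/39, b=Δ3−h3·(2M3+M4)/6=2/13
t_q=23/4 → seg 3, τ=3/4; S=-3+2/13·τ+12/13·τ²+-4/39·τ³=-501/208

  seg 0: a=-5 b=437/52 c=0 d=-73/52
  seg 1: a=2 b=109/26 c=-219/52 d=21/26
  seg 2: a=0 b=-77/26 c=33/52 d=5/104
  seg 3: a=-3 b=2/13 c=12/13 d=-4/39
S(23/4) = -501/208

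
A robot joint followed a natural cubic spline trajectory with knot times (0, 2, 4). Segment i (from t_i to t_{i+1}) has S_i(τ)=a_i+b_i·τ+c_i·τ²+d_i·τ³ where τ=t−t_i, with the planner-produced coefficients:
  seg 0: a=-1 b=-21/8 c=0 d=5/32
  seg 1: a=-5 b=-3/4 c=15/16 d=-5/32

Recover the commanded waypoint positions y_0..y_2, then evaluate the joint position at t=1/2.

y_0 = S_0(0) = a_0 = -1
y_1 = S_1(0) = a_1 = -5
y_2 = S_1(2) = -4
t_q=1/2 is in segment 0 (τ=1/2); S_0(τ)=-587/256

y_0=-1 y_1=-5 y_2=-4
S(1/2) = -587/256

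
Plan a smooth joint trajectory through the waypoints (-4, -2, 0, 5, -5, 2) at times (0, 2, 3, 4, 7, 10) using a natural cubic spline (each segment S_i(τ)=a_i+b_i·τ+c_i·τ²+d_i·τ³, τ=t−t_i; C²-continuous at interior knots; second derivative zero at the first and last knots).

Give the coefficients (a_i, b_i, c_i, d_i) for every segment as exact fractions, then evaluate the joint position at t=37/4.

  seg 0: a=-4 b=671/643 c=0 d=-7/643
  seg 1: a=-2 b=587/643 c=-42/643 d=741/643
  seg 2: a=0 b=2726/643 c=2181/643 d=-1692/643
  seg 3: a=5 b=2012/643 c=-2895/643 d=13589/17361
  seg 4: a=-5 b=-1769/643 c=4904/1929 d=-4904/17361
S(37/4) = -7909/5144

Δ: Δ0=1, Δ1=2, Δ2=5, Δ3=-10/3, Δ4=7/3
row 1: diag=6, rhs=6; c'=1/6, d'=1
row 2: denom=4−1·1/6=23/6; d'=(18−1·1)/(23/6)=102/23
row 3: denom=8−1·6/23=178/23; d'=(-50−1·102/23)/(178/23)=-626/89
row 4: denom=12−3·69/178=1929/178; d'=(34−3·-626/89)/(1929/178)=9808/1929
back: M4=9808/1929
back: M3=-626/89−69/178·9808/1929=-5790/643
back: M2=102/23−6/23·-5790/643=4362/643
back: M1=1−1/6·4362/643=-84/643
M: M0=0, M1=-84/643, M2=4362/643, M3=-5790/643, M4=9808/1929, M5=0
seg 0: a=-4, c=M0/2=0, d=(M1−M0)/(6·2)=-7/643, b=Δ0−h0·(2M0+M1)/6=671/643
seg 1: a=-2, c=M1/2=-42/643, d=(M2−M1)/(6·1)=741/643, b=Δ1−h1·(2M1+M2)/6=587/643
seg 2: a=0, c=M2/2=2181/643, d=(M3−M2)/(6·1)=-1692/643, b=Δ2−h2·(2M2+M3)/6=2726/643
seg 3: a=5, c=M3/2=-2895/643, d=(M4−M3)/(6·3)=13589/17361, b=Δ3−h3·(2M3+M4)/6=2012/643
seg 4: a=-5, c=M4/2=4904/1929, d=(M5−M4)/(6·3)=-4904/17361, b=Δ4−h4·(2M4+M5)/6=-1769/643
t_q=37/4 → seg 4, τ=9/4; S=-5+-1769/643·τ+4904/1929·τ²+-4904/17361·τ³=-7909/5144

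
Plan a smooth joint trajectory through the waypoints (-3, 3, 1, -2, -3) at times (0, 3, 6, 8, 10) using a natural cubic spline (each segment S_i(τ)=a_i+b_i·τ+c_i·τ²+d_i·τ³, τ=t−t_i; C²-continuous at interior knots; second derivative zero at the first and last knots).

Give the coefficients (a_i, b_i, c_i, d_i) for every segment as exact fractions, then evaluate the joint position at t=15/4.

Δ: Δ0=2, Δ1=-2/3, Δ2=-3/2, Δ3=-1/2
row 1: diag=12, rhs=-16; c'=1/4, d'=-4/3
row 2: denom=10−3·1/4=37/4; d'=(-5−3·-4/3)/(37/4)=-4/37
row 3: denom=8−2·8/37=280/37; d'=(6−2·-4/37)/(280/37)=23/28
back: M3=23/28
back: M2=-4/37−8/37·23/28=-2/7
back: M1=-4/3−1/4·-2/7=-53/42
M: M0=0, M1=-53/42, M2=-2/7, M3=23/28, M4=0
seg 0: a=-3, c=M0/2=0, d=(M1−M0)/(6·3)=-53/756, b=Δ0−h0·(2M0+M1)/6=221/84
seg 1: a=3, c=M1/2=-53/84, d=(M2−M1)/(6·3)=41/756, b=Δ1−h1·(2M1+M2)/6=31/42
seg 2: a=1, c=M2/2=-1/7, d=(M3−M2)/(6·2)=31/336, b=Δ2−h2·(2M2+M3)/6=-19/12
seg 3: a=-2, c=M3/2=23/56, d=(M4−M3)/(6·2)=-23/336, b=Δ3−h3·(2M3+M4)/6=-22/21
t_q=15/4 → seg 1, τ=3/4; S=3+31/42·τ+-53/84·τ²+41/756·τ³=5773/1792

  seg 0: a=-3 b=221/84 c=0 d=-53/756
  seg 1: a=3 b=31/42 c=-53/84 d=41/756
  seg 2: a=1 b=-19/12 c=-1/7 d=31/336
  seg 3: a=-2 b=-22/21 c=23/56 d=-23/336
S(15/4) = 5773/1792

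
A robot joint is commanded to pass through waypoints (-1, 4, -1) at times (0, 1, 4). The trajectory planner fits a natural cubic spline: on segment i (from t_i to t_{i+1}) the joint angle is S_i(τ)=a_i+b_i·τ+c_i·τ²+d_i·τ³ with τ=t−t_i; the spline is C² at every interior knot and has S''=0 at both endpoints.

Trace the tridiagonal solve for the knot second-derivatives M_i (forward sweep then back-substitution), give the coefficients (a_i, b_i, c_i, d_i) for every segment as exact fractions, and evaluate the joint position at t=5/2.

Δ: Δ0=5, Δ1=-5/3
row 1: diag=8, rhs=-40; c'=3/8, d'=-5
back: M1=-5
M: M0=0, M1=-5, M2=0
seg 0: a=-1, c=M0/2=0, d=(M1−M0)/(6·1)=-5/6, b=Δ0−h0·(2M0+M1)/6=35/6
seg 1: a=4, c=M1/2=-5/2, d=(M2−M1)/(6·3)=5/18, b=Δ1−h1·(2M1+M2)/6=10/3
t_q=5/2 → seg 1, τ=3/2; S=4+10/3·τ+-5/2·τ²+5/18·τ³=69/16

  seg 0: a=-1 b=35/6 c=0 d=-5/6
  seg 1: a=4 b=10/3 c=-5/2 d=5/18
S(5/2) = 69/16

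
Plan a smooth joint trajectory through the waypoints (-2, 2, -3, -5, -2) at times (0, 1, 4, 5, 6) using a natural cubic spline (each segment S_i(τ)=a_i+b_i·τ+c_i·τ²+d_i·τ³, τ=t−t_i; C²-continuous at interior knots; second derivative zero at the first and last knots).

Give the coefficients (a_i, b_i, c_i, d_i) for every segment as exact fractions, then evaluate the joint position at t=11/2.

Δ: Δ0=4, Δ1=-5/3, Δ2=-2, Δ3=3
row 1: diag=8, rhs=-34; c'=3/8, d'=-17/4
row 2: denom=8−3·3/8=55/8; d'=(-2−3·-17/4)/(55/8)=86/55
row 3: denom=4−1·8/55=212/55; d'=(30−1·86/55)/(212/55)=391/53
back: M3=391/53
back: M2=86/55−8/55·391/53=26/53
back: M1=-17/4−3/8·26/53=-235/53
M: M0=0, M1=-235/53, M2=26/53, M3=391/53, M4=0
seg 0: a=-2, c=M0/2=0, d=(M1−M0)/(6·1)=-235/318, b=Δ0−h0·(2M0+M1)/6=1507/318
seg 1: a=2, c=M1/2=-235/106, d=(M2−M1)/(6·3)=29/106, b=Δ1−h1·(2M1+M2)/6=401/159
seg 2: a=-3, c=M2/2=13/53, d=(M3−M2)/(6·1)=365/318, b=Δ2−h2·(2M2+M3)/6=-1079/318
seg 3: a=-5, c=M3/2=391/106, d=(M4−M3)/(6·1)=-391/318, b=Δ3−h3·(2M3+M4)/6=86/159
t_q=11/2 → seg 3, τ=1/2; S=-5+86/159·τ+391/106·τ²+-391/318·τ³=-3359/848

  seg 0: a=-2 b=1507/318 c=0 d=-235/318
  seg 1: a=2 b=401/159 c=-235/106 d=29/106
  seg 2: a=-3 b=-1079/318 c=13/53 d=365/318
  seg 3: a=-5 b=86/159 c=391/106 d=-391/318
S(11/2) = -3359/848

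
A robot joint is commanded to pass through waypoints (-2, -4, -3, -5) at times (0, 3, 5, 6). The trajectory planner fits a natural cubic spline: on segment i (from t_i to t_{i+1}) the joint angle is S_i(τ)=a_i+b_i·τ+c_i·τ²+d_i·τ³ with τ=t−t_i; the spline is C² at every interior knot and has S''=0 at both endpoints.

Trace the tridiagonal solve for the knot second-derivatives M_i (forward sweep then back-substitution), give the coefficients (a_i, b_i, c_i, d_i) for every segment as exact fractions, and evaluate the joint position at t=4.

Δ: Δ0=-2/3, Δ1=1/2, Δ2=-2
row 1: diag=10, rhs=7; c'=1/5, d'=7/10
row 2: denom=6−2·1/5=28/5; d'=(-15−2·7/10)/(28/5)=-41/14
back: M2=-41/14
back: M1=7/10−1/5·-41/14=9/7
M: M0=0, M1=9/7, M2=-41/14, M3=0
seg 0: a=-2, c=M0/2=0, d=(M1−M0)/(6·3)=1/14, b=Δ0−h0·(2M0+M1)/6=-55/42
seg 1: a=-4, c=M1/2=9/14, d=(M2−M1)/(6·2)=-59/168, b=Δ1−h1·(2M1+M2)/6=13/21
seg 2: a=-3, c=M2/2=-41/28, d=(M3−M2)/(6·1)=41/84, b=Δ2−h2·(2M2+M3)/6=-43/42
t_q=4 → seg 1, τ=1; S=-4+13/21·τ+9/14·τ²+-59/168·τ³=-173/56

  seg 0: a=-2 b=-55/42 c=0 d=1/14
  seg 1: a=-4 b=13/21 c=9/14 d=-59/168
  seg 2: a=-3 b=-43/42 c=-41/28 d=41/84
S(4) = -173/56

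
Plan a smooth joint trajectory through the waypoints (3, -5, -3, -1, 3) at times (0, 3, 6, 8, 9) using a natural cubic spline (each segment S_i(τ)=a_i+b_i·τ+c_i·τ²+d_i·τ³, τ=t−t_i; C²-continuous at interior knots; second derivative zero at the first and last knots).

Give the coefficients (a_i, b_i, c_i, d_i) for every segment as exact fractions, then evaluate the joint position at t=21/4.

Δ: Δ0=-8/3, Δ1=2/3, Δ2=1, Δ3=4
row 1: diag=12, rhs=20; c'=1/4, d'=5/3
row 2: denom=10−3·1/4=37/4; d'=(2−3·5/3)/(37/4)=-12/37
row 3: denom=6−2·8/37=206/37; d'=(18−2·-12/37)/(206/37)=345/103
back: M3=345/103
back: M2=-12/37−8/37·345/103=-108/103
back: M1=5/3−1/4·-108/103=596/309
M: M0=0, M1=596/309, M2=-108/103, M3=345/103, M4=0
seg 0: a=3, c=M0/2=0, d=(M1−M0)/(6·3)=298/2781, b=Δ0−h0·(2M0+M1)/6=-374/103
seg 1: a=-5, c=M1/2=298/309, d=(M2−M1)/(6·3)=-460/2781, b=Δ1−h1·(2M1+M2)/6=-76/103
seg 2: a=-3, c=M2/2=-54/103, d=(M3−M2)/(6·2)=151/412, b=Δ2−h2·(2M2+M3)/6=60/103
seg 3: a=-1, c=M3/2=345/206, d=(M4−M3)/(6·1)=-115/206, b=Δ3−h3·(2M3+M4)/6=297/103
t_q=21/4 → seg 1, τ=9/4; S=-5+-76/103·τ+298/309·τ²+-460/2781·τ³=-6035/1648

  seg 0: a=3 b=-374/103 c=0 d=298/2781
  seg 1: a=-5 b=-76/103 c=298/309 d=-460/2781
  seg 2: a=-3 b=60/103 c=-54/103 d=151/412
  seg 3: a=-1 b=297/103 c=345/206 d=-115/206
S(21/4) = -6035/1648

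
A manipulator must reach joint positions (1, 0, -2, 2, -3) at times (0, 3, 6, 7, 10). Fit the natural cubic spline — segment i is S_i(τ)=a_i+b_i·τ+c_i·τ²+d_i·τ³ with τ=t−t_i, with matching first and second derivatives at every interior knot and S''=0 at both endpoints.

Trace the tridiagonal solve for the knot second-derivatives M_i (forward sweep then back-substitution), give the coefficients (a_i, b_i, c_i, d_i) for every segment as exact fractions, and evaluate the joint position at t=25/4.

  seg 0: a=1 b=37/114 c=0 d=-25/342
  seg 1: a=0 b=-94/57 c=-25/38 d=337/1026
  seg 2: a=-2 b=373/114 c=131/57 d=-179/114
  seg 3: a=2 b=60/19 c=-275/114 d=275/1026
S(25/4) = -2585/2432

Δ: Δ0=-1/3, Δ1=-2/3, Δ2=4, Δ3=-5/3
row 1: diag=12, rhs=-2; c'=1/4, d'=-1/6
row 2: denom=8−3·1/4=29/4; d'=(28−3·-1/6)/(29/4)=114/29
row 3: denom=8−1·4/29=228/29; d'=(-34−1·114/29)/(228/29)=-275/57
back: M3=-275/57
back: M2=114/29−4/29·-275/57=262/57
back: M1=-1/6−1/4·262/57=-25/19
M: M0=0, M1=-25/19, M2=262/57, M3=-275/57, M4=0
seg 0: a=1, c=M0/2=0, d=(M1−M0)/(6·3)=-25/342, b=Δ0−h0·(2M0+M1)/6=37/114
seg 1: a=0, c=M1/2=-25/38, d=(M2−M1)/(6·3)=337/1026, b=Δ1−h1·(2M1+M2)/6=-94/57
seg 2: a=-2, c=M2/2=131/57, d=(M3−M2)/(6·1)=-179/114, b=Δ2−h2·(2M2+M3)/6=373/114
seg 3: a=2, c=M3/2=-275/114, d=(M4−M3)/(6·3)=275/1026, b=Δ3−h3·(2M3+M4)/6=60/19
t_q=25/4 → seg 2, τ=1/4; S=-2+373/114·τ+131/57·τ²+-179/114·τ³=-2585/2432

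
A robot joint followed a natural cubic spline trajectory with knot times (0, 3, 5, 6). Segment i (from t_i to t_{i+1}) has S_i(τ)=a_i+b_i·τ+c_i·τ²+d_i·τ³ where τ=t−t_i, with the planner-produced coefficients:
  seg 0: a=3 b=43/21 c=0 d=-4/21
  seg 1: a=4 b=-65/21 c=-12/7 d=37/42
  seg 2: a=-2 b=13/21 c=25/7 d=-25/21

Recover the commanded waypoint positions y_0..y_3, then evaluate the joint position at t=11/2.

y_0 = S_0(0) = a_0 = 3
y_1 = S_1(0) = a_1 = 4
y_2 = S_2(0) = a_2 = -2
y_3 = S_2(1) = 1
t_q=11/2 is in segment 2 (τ=1/2); S_2(τ)=-53/56

y_0=3 y_1=4 y_2=-2 y_3=1
S(11/2) = -53/56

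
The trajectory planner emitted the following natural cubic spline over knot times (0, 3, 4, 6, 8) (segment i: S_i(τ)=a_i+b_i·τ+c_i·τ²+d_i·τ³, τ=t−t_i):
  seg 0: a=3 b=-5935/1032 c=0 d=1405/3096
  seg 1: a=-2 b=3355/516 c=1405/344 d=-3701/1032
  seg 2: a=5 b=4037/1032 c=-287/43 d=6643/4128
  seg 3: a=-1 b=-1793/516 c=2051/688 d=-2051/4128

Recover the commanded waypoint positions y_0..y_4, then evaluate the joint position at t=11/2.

y_0=3 y_1=-2 y_2=5 y_3=-1 y_4=0
S(11/2) = 14107/11008

y_0 = S_0(0) = a_0 = 3
y_1 = S_1(0) = a_1 = -2
y_2 = S_2(0) = a_2 = 5
y_3 = S_3(0) = a_3 = -1
y_4 = S_3(2) = 0
t_q=11/2 is in segment 2 (τ=3/2); S_2(τ)=14107/11008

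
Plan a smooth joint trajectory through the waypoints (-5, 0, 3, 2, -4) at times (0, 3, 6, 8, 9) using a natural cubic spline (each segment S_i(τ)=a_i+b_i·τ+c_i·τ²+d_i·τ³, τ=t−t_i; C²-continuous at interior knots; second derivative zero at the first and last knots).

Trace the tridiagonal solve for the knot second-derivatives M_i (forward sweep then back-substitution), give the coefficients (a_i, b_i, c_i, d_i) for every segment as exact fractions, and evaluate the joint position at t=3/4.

  seg 0: a=-5 b=580/309 c=0 d=-65/2781
  seg 1: a=0 b=385/309 c=-65/309 d=119/2781
  seg 2: a=3 b=352/309 c=18/103 d=-1229/2472
  seg 3: a=2 b=-2551/618 c=-1157/412 d=1157/1236
S(3/4) = -23745/6592

Δ: Δ0=5/3, Δ1=1, Δ2=-1/2, Δ3=-6
row 1: diag=12, rhs=-4; c'=1/4, d'=-1/3
row 2: denom=10−3·1/4=37/4; d'=(-9−3·-1/3)/(37/4)=-32/37
row 3: denom=6−2·8/37=206/37; d'=(-33−2·-32/37)/(206/37)=-1157/206
back: M3=-1157/206
back: M2=-32/37−8/37·-1157/206=36/103
back: M1=-1/3−1/4·36/103=-130/309
M: M0=0, M1=-130/309, M2=36/103, M3=-1157/206, M4=0
seg 0: a=-5, c=M0/2=0, d=(M1−M0)/(6·3)=-65/2781, b=Δ0−h0·(2M0+M1)/6=580/309
seg 1: a=0, c=M1/2=-65/309, d=(M2−M1)/(6·3)=119/2781, b=Δ1−h1·(2M1+M2)/6=385/309
seg 2: a=3, c=M2/2=18/103, d=(M3−M2)/(6·2)=-1229/2472, b=Δ2−h2·(2M2+M3)/6=352/309
seg 3: a=2, c=M3/2=-1157/412, d=(M4−M3)/(6·1)=1157/1236, b=Δ3−h3·(2M3+M4)/6=-2551/618
t_q=3/4 → seg 0, τ=3/4; S=-5+580/309·τ+0·τ²+-65/2781·τ³=-23745/6592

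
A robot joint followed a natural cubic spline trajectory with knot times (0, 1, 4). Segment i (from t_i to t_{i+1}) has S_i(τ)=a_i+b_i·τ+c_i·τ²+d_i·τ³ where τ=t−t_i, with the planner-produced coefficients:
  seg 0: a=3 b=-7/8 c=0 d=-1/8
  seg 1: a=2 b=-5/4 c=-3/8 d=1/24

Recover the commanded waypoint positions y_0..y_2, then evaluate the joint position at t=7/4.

y_0 = S_0(0) = a_0 = 3
y_1 = S_1(0) = a_1 = 2
y_2 = S_1(3) = -4
t_q=7/4 is in segment 1 (τ=3/4); S_1(τ)=445/512

y_0=3 y_1=2 y_2=-4
S(7/4) = 445/512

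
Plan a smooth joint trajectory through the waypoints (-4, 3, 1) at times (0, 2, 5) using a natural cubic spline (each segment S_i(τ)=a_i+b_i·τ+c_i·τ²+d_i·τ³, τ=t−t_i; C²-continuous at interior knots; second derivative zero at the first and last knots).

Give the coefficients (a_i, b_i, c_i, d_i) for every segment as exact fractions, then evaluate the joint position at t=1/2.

Δ: Δ0=7/2, Δ1=-2/3
row 1: diag=10, rhs=-25; c'=3/10, d'=-5/2
back: M1=-5/2
M: M0=0, M1=-5/2, M2=0
seg 0: a=-4, c=M0/2=0, d=(M1−M0)/(6·2)=-5/24, b=Δ0−h0·(2M0+M1)/6=13/3
seg 1: a=3, c=M1/2=-5/4, d=(M2−M1)/(6·3)=5/36, b=Δ1−h1·(2M1+M2)/6=11/6
t_q=1/2 → seg 0, τ=1/2; S=-4+13/3·τ+0·τ²+-5/24·τ³=-119/64

  seg 0: a=-4 b=13/3 c=0 d=-5/24
  seg 1: a=3 b=11/6 c=-5/4 d=5/36
S(1/2) = -119/64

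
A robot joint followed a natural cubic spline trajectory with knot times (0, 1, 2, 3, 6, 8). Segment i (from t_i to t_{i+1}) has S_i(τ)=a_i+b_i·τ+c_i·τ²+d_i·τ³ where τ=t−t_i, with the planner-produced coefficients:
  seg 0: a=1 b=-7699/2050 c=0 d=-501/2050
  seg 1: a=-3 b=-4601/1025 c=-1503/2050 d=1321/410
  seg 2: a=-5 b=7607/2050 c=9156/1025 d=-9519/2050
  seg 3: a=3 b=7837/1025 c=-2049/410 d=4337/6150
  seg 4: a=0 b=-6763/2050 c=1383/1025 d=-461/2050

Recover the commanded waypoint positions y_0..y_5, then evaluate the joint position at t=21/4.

y_0 = S_0(0) = a_0 = 1
y_1 = S_1(0) = a_1 = -3
y_2 = S_2(0) = a_2 = -5
y_3 = S_3(0) = a_3 = 3
y_4 = S_4(0) = a_4 = 0
y_5 = S_4(2) = -3
t_q=21/4 is in segment 3 (τ=9/4); S_3(τ)=385167/131200

y_0=1 y_1=-3 y_2=-5 y_3=3 y_4=0 y_5=-3
S(21/4) = 385167/131200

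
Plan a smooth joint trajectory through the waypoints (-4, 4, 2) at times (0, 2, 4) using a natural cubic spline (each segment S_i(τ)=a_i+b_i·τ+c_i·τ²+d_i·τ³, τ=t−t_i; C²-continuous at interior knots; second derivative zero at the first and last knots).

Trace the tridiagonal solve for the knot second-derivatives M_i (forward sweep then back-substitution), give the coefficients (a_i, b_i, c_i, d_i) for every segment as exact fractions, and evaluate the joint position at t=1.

  seg 0: a=-4 b=21/4 c=0 d=-5/16
  seg 1: a=4 b=3/2 c=-15/8 d=5/16
S(1) = 15/16

Δ: Δ0=4, Δ1=-1
row 1: diag=8, rhs=-30; c'=1/4, d'=-15/4
back: M1=-15/4
M: M0=0, M1=-15/4, M2=0
seg 0: a=-4, c=M0/2=0, d=(M1−M0)/(6·2)=-5/16, b=Δ0−h0·(2M0+M1)/6=21/4
seg 1: a=4, c=M1/2=-15/8, d=(M2−M1)/(6·2)=5/16, b=Δ1−h1·(2M1+M2)/6=3/2
t_q=1 → seg 0, τ=1; S=-4+21/4·τ+0·τ²+-5/16·τ³=15/16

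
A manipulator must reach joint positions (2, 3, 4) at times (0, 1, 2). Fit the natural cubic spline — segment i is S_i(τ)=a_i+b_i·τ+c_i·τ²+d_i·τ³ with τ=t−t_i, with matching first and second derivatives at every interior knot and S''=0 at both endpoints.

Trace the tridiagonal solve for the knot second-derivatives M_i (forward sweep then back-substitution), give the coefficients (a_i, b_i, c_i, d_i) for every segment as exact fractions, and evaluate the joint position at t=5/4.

  seg 0: a=2 b=1 c=0 d=0
  seg 1: a=3 b=1 c=0 d=0
S(5/4) = 13/4

Δ: Δ0=1, Δ1=1
row 1: diag=4, rhs=0; c'=1/4, d'=0
back: M1=0
M: M0=0, M1=0, M2=0
seg 0: a=2, c=M0/2=0, d=(M1−M0)/(6·1)=0, b=Δ0−h0·(2M0+M1)/6=1
seg 1: a=3, c=M1/2=0, d=(M2−M1)/(6·1)=0, b=Δ1−h1·(2M1+M2)/6=1
t_q=5/4 → seg 1, τ=1/4; S=3+1·τ+0·τ²+0·τ³=13/4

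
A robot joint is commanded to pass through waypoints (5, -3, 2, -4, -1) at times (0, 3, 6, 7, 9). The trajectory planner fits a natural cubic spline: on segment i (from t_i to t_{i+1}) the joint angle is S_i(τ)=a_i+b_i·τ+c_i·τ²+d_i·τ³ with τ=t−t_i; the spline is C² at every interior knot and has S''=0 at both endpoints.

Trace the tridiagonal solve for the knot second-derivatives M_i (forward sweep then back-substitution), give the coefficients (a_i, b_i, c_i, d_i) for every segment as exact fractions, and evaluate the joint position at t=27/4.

  seg 0: a=5 b=-327/68 c=0 d=437/1836
  seg 1: a=-3 b=55/34 c=437/204 d=-1301/1836
  seg 2: a=2 b=-317/68 c=-72/17 d=197/68
  seg 3: a=-4 b=-151/34 c=303/68 d=-101/136
S(27/4) = -11561/4352

Δ: Δ0=-8/3, Δ1=5/3, Δ2=-6, Δ3=3/2
row 1: diag=12, rhs=26; c'=1/4, d'=13/6
row 2: denom=8−3·1/4=29/4; d'=(-46−3·13/6)/(29/4)=-210/29
row 3: denom=6−1·4/29=170/29; d'=(45−1·-210/29)/(170/29)=303/34
back: M3=303/34
back: M2=-210/29−4/29·303/34=-144/17
back: M1=13/6−1/4·-144/17=437/102
M: M0=0, M1=437/102, M2=-144/17, M3=303/34, M4=0
seg 0: a=5, c=M0/2=0, d=(M1−M0)/(6·3)=437/1836, b=Δ0−h0·(2M0+M1)/6=-327/68
seg 1: a=-3, c=M1/2=437/204, d=(M2−M1)/(6·3)=-1301/1836, b=Δ1−h1·(2M1+M2)/6=55/34
seg 2: a=2, c=M2/2=-72/17, d=(M3−M2)/(6·1)=197/68, b=Δ2−h2·(2M2+M3)/6=-317/68
seg 3: a=-4, c=M3/2=303/68, d=(M4−M3)/(6·2)=-101/136, b=Δ3−h3·(2M3+M4)/6=-151/34
t_q=27/4 → seg 2, τ=3/4; S=2+-317/68·τ+-72/17·τ²+197/68·τ³=-11561/4352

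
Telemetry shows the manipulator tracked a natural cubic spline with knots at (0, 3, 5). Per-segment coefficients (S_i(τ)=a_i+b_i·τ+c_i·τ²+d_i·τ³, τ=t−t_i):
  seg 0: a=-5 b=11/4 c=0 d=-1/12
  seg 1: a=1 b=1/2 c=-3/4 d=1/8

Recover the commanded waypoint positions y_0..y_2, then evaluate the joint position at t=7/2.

y_0=-5 y_1=1 y_2=0
S(7/2) = 69/64

y_0 = S_0(0) = a_0 = -5
y_1 = S_1(0) = a_1 = 1
y_2 = S_1(2) = 0
t_q=7/2 is in segment 1 (τ=1/2); S_1(τ)=69/64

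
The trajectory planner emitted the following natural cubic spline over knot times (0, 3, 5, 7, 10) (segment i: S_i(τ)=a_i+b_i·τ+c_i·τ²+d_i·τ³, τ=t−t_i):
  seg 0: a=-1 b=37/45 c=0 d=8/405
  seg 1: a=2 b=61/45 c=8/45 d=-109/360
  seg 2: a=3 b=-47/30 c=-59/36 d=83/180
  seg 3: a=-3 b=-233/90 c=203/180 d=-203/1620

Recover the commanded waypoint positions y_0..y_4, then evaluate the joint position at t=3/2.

y_0=-1 y_1=2 y_2=3 y_3=-3 y_4=-4
S(3/2) = 3/10

y_0 = S_0(0) = a_0 = -1
y_1 = S_1(0) = a_1 = 2
y_2 = S_2(0) = a_2 = 3
y_3 = S_3(0) = a_3 = -3
y_4 = S_3(3) = -4
t_q=3/2 is in segment 0 (τ=3/2); S_0(τ)=3/10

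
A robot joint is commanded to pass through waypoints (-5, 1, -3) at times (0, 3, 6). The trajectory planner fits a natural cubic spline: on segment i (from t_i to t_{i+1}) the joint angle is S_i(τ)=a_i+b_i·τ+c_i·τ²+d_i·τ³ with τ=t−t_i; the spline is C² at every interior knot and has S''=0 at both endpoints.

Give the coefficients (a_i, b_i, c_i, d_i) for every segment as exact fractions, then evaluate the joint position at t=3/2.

Δ: Δ0=2, Δ1=-4/3
row 1: diag=12, rhs=-20; c'=1/4, d'=-5/3
back: M1=-5/3
M: M0=0, M1=-5/3, M2=0
seg 0: a=-5, c=M0/2=0, d=(M1−M0)/(6·3)=-5/54, b=Δ0−h0·(2M0+M1)/6=17/6
seg 1: a=1, c=M1/2=-5/6, d=(M2−M1)/(6·3)=5/54, b=Δ1−h1·(2M1+M2)/6=1/3
t_q=3/2 → seg 0, τ=3/2; S=-5+17/6·τ+0·τ²+-5/54·τ³=-17/16

  seg 0: a=-5 b=17/6 c=0 d=-5/54
  seg 1: a=1 b=1/3 c=-5/6 d=5/54
S(3/2) = -17/16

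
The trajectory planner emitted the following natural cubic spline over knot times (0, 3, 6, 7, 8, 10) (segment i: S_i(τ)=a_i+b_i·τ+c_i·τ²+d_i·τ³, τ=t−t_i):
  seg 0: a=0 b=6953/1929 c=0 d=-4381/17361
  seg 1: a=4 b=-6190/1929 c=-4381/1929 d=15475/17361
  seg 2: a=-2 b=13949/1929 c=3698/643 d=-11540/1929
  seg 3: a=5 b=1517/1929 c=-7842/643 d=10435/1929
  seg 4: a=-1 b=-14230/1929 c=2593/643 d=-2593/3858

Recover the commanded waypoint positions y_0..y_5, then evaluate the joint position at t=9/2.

y_0=0 y_1=4 y_2=-2 y_3=5 y_4=-1 y_5=-5
S(9/2) = -14995/5144

y_0 = S_0(0) = a_0 = 0
y_1 = S_1(0) = a_1 = 4
y_2 = S_2(0) = a_2 = -2
y_3 = S_3(0) = a_3 = 5
y_4 = S_4(0) = a_4 = -1
y_5 = S_4(2) = -5
t_q=9/2 is in segment 1 (τ=3/2); S_1(τ)=-14995/5144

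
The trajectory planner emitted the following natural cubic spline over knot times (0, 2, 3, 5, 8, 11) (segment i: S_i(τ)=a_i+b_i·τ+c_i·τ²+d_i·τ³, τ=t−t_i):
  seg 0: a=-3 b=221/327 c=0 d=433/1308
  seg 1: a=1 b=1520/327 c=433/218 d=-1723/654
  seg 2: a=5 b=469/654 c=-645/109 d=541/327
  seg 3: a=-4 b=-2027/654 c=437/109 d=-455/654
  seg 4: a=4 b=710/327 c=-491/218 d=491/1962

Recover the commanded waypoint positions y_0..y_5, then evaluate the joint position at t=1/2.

y_0 = S_0(0) = a_0 = -3
y_1 = S_1(0) = a_1 = 1
y_2 = S_2(0) = a_2 = 5
y_3 = S_3(0) = a_3 = -4
y_4 = S_4(0) = a_4 = 4
y_5 = S_4(3) = -3
t_q=1/2 is in segment 0 (τ=1/2); S_0(τ)=-9141/3488

y_0=-3 y_1=1 y_2=5 y_3=-4 y_4=4 y_5=-3
S(1/2) = -9141/3488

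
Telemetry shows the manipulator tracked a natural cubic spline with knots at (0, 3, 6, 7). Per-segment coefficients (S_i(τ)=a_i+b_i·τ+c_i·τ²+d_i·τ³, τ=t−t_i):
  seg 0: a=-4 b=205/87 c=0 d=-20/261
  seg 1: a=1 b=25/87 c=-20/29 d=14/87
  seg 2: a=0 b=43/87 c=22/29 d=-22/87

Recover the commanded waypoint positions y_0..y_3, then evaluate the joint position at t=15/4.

y_0 = S_0(0) = a_0 = -4
y_1 = S_1(0) = a_1 = 1
y_2 = S_2(0) = a_2 = 0
y_3 = S_2(1) = 1
t_q=15/4 is in segment 1 (τ=3/4); S_1(τ)=831/928

y_0=-4 y_1=1 y_2=0 y_3=1
S(15/4) = 831/928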